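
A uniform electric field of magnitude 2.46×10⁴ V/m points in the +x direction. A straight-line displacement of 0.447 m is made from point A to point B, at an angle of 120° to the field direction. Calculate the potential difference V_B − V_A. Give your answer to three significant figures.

5500 V

Only the component of displacement along E changes the potential: ΔV = −E·d·cosθ.
ΔV = −(2.46×10⁴ V/m)(0.447 m)cos120° = 5500 V.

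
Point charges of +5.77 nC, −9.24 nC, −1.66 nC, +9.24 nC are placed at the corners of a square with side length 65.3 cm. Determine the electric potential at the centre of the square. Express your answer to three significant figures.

80.0 V

The total potential is the scalar sum of each charge's contribution, V = Σ kqᵢ/rᵢ.
The distance from each corner to the centre is a√2/2 = 0.462 m.
V = k[(5.77×10⁻⁹)/(0.462) + (-9.24×10⁻⁹)/(0.462) + (-1.66×10⁻⁹)/(0.462) + (9.24×10⁻⁹)/(0.462)] = 80.0 V.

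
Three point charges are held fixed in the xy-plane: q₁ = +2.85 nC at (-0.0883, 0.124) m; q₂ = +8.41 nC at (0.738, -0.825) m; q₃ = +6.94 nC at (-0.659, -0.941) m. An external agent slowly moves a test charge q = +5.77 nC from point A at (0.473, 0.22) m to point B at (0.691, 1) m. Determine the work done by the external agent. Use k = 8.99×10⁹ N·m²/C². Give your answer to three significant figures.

For quasistatic motion the external work equals the change in potential energy: W_ext = qΔV = q(V_B − V_A).
At A: distances to the source charges are 0.569 m, 1.08 m, 1.62 m; V_A = Σ kqᵢ/rᵢ = 154 V.
At B: distances to the source charges are 1.17 m, 1.83 m, 2.36 m; V_B = Σ kqᵢ/rᵢ = 89.7 V.
ΔV = V_B − V_A = -63.9 V.
W_ext = qΔV = (5.77×10⁻⁹ C)(-63.9 V) = -3.69×10⁻⁷ J.

-3.69×10⁻⁷ J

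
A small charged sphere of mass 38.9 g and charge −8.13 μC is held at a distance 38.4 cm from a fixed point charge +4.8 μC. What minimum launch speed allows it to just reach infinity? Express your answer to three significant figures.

To just escape, total mechanical energy must reach zero at infinity: ½mv²_min + U = 0, so ½mv²_min = −U = |kQq|/r.
|U| = |kQq|/r = (8.99×10⁹ N·m²/C²)(4.80×10⁻⁶)(8.13×10⁻⁶)/(0.384) = 0.914 J.
v_min = √(2|U|/m) = √(2·0.914/0.0389) = 6.85 m/s.

6.85 m/s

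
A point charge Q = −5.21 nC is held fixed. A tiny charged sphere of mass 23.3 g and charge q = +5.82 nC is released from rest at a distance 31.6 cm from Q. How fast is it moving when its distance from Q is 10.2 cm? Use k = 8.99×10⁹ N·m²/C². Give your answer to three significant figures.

Only the electrostatic force acts, so mechanical energy is conserved: ½mv² = U₁ − U₂ = kQq(1/r₁ − 1/r₂).
U₁ − U₂ = (8.99×10⁹ N·m²/C²)(-5.21×10⁻⁹ C)(5.82×10⁻⁹ C)(1/0.316 − 1/0.102) = 1.81×10⁻⁶ J.
v = √(2·1.81×10⁻⁶/0.0233) = 0.0125 m/s.

0.0125 m/s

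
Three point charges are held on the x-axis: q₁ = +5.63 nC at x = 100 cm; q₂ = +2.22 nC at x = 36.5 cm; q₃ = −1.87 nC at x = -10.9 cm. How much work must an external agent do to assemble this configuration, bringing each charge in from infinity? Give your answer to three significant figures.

The work to assemble the configuration equals its total potential energy, U = Σ kqᵢqⱼ/rᵢⱼ over all pairs.
Pair separations: r₁₂ = 0.635 m, r₁₃ = 1.11 m, r₂₃ = 0.474 m.
U = (1.77×10⁻⁷) + (-8.53×10⁻⁸) + (-7.87×10⁻⁸) = 1.29×10⁻⁸ J.

1.29×10⁻⁸ J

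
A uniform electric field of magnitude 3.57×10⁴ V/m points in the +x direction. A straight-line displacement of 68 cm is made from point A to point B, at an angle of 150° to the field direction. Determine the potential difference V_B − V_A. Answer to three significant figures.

Only the component of displacement along E changes the potential: ΔV = −E·d·cosθ.
ΔV = −(3.57×10⁴ V/m)(0.680 m)cos150° = 2.10×10⁴ V.

2.10×10⁴ V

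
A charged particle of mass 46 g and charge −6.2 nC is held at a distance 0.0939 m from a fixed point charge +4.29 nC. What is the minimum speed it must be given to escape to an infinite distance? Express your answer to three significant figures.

To just escape, total mechanical energy must reach zero at infinity: ½mv²_min + U = 0, so ½mv²_min = −U = |kQq|/r.
|U| = |kQq|/r = (8.99×10⁹ N·m²/C²)(4.29×10⁻⁹)(6.20×10⁻⁹)/(0.0939) = 2.55×10⁻⁶ J.
v_min = √(2|U|/m) = √(2·2.55×10⁻⁶/0.0460) = 0.0105 m/s.

0.0105 m/s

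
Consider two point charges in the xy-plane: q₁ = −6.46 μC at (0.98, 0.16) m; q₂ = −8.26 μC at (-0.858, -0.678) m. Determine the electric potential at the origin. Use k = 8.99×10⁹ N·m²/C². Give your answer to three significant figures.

-1.26×10⁵ V

Electric potential is a scalar, so the contributions from each charge add algebraically: V = Σ kqᵢ/rᵢ.
Distances from the field point to each charge: r₁ = 0.993 m, r₂ = 1.09 m.
V = k[(-6.46×10⁻⁶)/(0.993) + (-8.26×10⁻⁶)/(1.09)] = -1.26×10⁵ V.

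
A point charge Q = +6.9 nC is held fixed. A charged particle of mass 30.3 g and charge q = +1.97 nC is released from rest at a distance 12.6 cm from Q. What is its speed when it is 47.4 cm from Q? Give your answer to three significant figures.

Only the electrostatic force acts, so mechanical energy is conserved: ½mv² = U₁ − U₂ = kQq(1/r₁ − 1/r₂).
U₁ − U₂ = (8.99×10⁹ N·m²/C²)(6.90×10⁻⁹ C)(1.97×10⁻⁹ C)(1/0.126 − 1/0.474) = 7.12×10⁻⁷ J.
v = √(2·7.12×10⁻⁷/0.0303) = 6.86×10⁻³ m/s.

6.86×10⁻³ m/s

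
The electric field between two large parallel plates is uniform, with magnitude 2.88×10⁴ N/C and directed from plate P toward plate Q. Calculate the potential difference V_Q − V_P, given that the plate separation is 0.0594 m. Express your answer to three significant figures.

In a uniform field, potential decreases in the direction of E: ΔV = −E·d for a displacement d parallel to E.
Going from P to Q is a displacement of 0.0594 m along the field, so V_Q − V_P = −Ed = -1710 V.

-1710 V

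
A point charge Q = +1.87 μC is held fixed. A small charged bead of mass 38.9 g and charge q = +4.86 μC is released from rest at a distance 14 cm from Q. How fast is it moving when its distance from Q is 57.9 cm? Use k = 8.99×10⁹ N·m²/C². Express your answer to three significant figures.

4.77 m/s

Only the electrostatic force acts, so mechanical energy is conserved: ½mv² = U₁ − U₂ = kQq(1/r₁ − 1/r₂).
U₁ − U₂ = (8.99×10⁹ N·m²/C²)(1.87×10⁻⁶ C)(4.86×10⁻⁶ C)(1/0.140 − 1/0.579) = 0.442 J.
v = √(2·0.442/0.0389) = 4.77 m/s.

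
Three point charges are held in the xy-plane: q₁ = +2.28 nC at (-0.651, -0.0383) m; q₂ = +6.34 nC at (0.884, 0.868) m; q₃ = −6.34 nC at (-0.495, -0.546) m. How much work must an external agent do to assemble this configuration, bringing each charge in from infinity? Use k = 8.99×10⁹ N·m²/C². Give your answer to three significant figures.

The assembly work is the sum of pairwise potential energies, U = Σ_{i<j} kqᵢqⱼ/rᵢⱼ.
Pair separations: r₁₂ = 1.78 m, r₁₃ = 0.531 m, r₂₃ = 1.98 m.
U = (7.29×10⁻⁸) + (-2.45×10⁻⁷) + (-1.83×10⁻⁷) = -3.55×10⁻⁷ J.

-3.55×10⁻⁷ J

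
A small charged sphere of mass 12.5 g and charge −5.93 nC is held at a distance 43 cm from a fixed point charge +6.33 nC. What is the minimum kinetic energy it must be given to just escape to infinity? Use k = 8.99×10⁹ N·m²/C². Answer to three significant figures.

To just escape, total mechanical energy must reach zero at infinity: ½mv²_min + U = 0, so ½mv²_min = −U = |kQq|/r.
|U| = |kQq|/r = (8.99×10⁹ N·m²/C²)(6.33×10⁻⁹)(5.93×10⁻⁹)/(0.430) = 7.85×10⁻⁷ J.

7.85×10⁻⁷ J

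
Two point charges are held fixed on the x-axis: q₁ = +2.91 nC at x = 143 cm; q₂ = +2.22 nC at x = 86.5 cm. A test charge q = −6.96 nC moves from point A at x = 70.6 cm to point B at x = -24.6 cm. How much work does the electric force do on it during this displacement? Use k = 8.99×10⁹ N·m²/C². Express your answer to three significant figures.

The work done by the electric force is W_field = −ΔU = −q(V_B − V_A) = q(V_A − V_B).
At A: distances to the source charges are 0.724 m, 0.159 m; V_A = Σ kqᵢ/rᵢ = 162 V.
At B: distances to the source charges are 1.68 m, 1.11 m; V_B = Σ kqᵢ/rᵢ = 33.6 V.
ΔV = V_B − V_A = -128 V.
W_field = −qΔV = −(-6.96×10⁻⁹ C)(-128 V) = -8.91×10⁻⁷ J.

-8.91×10⁻⁷ J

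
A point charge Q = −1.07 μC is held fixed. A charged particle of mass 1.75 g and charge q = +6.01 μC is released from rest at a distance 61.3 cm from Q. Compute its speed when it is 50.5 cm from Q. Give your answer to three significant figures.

4.80 m/s

Only the electrostatic force acts, so mechanical energy is conserved: ½mv² = U₁ − U₂ = kQq(1/r₁ − 1/r₂).
U₁ − U₂ = (8.99×10⁹ N·m²/C²)(-1.07×10⁻⁶ C)(6.01×10⁻⁶ C)(1/0.613 − 1/0.505) = 0.0202 J.
v = √(2·0.0202/1.75×10⁻³) = 4.80 m/s.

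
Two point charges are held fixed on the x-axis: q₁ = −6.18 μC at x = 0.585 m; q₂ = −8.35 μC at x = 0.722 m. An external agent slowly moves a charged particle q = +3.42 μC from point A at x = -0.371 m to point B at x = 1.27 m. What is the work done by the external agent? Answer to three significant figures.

For quasistatic motion the external work equals the change in potential energy: W_ext = qΔV = q(V_B − V_A).
At A: distances to the source charges are 0.956 m, 1.09 m; V_A = Σ kqᵢ/rᵢ = -1.27×10⁵ V.
At B: distances to the source charges are 0.685 m, 0.548 m; V_B = Σ kqᵢ/rᵢ = -2.18×10⁵ V.
ΔV = V_B − V_A = -9.13×10⁴ V.
W_ext = qΔV = (3.42×10⁻⁶ C)(-9.13×10⁴ V) = -0.312 J.

-0.312 J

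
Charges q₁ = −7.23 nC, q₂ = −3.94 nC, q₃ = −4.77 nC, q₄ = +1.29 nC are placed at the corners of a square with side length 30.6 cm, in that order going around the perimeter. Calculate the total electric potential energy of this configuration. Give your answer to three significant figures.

The assembly work is the sum of pairwise potential energies, U = Σ_{i<j} kqᵢqⱼ/rᵢⱼ.
The four side pairs have separation 0.306 m and the two diagonal pairs 0.433 m.
Summing all 6 pair terms gives U = 1.55×10⁻⁶ J.

1.55×10⁻⁶ J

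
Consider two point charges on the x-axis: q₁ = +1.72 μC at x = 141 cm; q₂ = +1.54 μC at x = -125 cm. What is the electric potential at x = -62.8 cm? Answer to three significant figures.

2.98×10⁴ V

The total potential is the scalar sum of each charge's contribution, V = Σ kqᵢ/rᵢ.
Distances from the field point to each charge: r₁ = 2.04 m, r₂ = 0.622 m.
V = k[(1.72×10⁻⁶)/(2.04) + (1.54×10⁻⁶)/(0.622)] = 2.98×10⁴ V.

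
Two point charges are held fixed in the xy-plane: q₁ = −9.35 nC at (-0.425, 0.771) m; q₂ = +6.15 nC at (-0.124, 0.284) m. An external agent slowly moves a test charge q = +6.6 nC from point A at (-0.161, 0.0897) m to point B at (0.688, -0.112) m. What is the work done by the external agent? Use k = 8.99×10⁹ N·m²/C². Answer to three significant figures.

-1.07×10⁻⁶ J

For quasistatic motion the external work equals the change in potential energy: W_ext = qΔV = q(V_B − V_A).
At A: distances to the source charges are 0.731 m, 0.198 m; V_A = Σ kqᵢ/rᵢ = 164 V.
At B: distances to the source charges are 1.42 m, 0.903 m; V_B = Σ kqᵢ/rᵢ = 2.03 V.
ΔV = V_B − V_A = -162 V.
W_ext = qΔV = (6.60×10⁻⁹ C)(-162 V) = -1.07×10⁻⁶ J.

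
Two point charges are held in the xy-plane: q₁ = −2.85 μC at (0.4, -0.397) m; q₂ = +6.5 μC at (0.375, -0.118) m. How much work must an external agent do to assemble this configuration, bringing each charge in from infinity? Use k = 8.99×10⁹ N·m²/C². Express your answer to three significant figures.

The assembly work is the sum of pairwise potential energies, U = Σ_{i<j} kqᵢqⱼ/rᵢⱼ.
Pair separations: r₁₂ = 0.280 m.
U = (-0.595) = -0.595 J.

-0.595 J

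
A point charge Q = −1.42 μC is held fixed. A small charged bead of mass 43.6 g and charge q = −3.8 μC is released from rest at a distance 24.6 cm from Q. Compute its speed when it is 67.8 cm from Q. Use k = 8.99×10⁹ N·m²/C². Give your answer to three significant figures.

Only the electrostatic force acts, so mechanical energy is conserved: ½mv² = U₁ − U₂ = kQq(1/r₁ − 1/r₂).
U₁ − U₂ = (8.99×10⁹ N·m²/C²)(-1.42×10⁻⁶ C)(-3.80×10⁻⁶ C)(1/0.246 − 1/0.678) = 0.126 J.
v = √(2·0.126/0.0436) = 2.40 m/s.

2.40 m/s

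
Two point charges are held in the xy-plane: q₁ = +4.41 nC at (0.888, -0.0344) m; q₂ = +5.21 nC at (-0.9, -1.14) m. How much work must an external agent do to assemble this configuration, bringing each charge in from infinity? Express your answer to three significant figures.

9.83×10⁻⁸ J

The assembly work is the sum of pairwise potential energies, U = Σ_{i<j} kqᵢqⱼ/rᵢⱼ.
Pair separations: r₁₂ = 2.10 m.
U = (9.83×10⁻⁸) = 9.83×10⁻⁸ J.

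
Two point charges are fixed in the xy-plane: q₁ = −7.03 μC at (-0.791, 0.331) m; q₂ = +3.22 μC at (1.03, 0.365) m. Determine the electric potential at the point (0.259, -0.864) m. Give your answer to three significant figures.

The total potential is the scalar sum of each charge's contribution, V = Σ kqᵢ/rᵢ.
Distances from the field point to each charge: r₁ = 1.59 m, r₂ = 1.45 m.
V = k[(-7.03×10⁻⁶)/(1.59) + (3.22×10⁻⁶)/(1.45)] = -1.98×10⁴ V.

-1.98×10⁴ V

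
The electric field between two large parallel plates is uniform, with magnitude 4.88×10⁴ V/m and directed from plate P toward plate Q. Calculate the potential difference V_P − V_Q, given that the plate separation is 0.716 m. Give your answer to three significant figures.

In a uniform field, potential decreases in the direction of E: ΔV = −E·d for a displacement d parallel to E.
Going from Q to P is a displacement of 0.716 m opposite to the field, so V_P − V_Q = +Ed = 3.49×10⁴ V.

3.49×10⁴ V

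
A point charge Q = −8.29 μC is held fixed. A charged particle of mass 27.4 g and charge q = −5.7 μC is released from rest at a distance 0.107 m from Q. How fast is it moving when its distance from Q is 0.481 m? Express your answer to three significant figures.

15.0 m/s

Only the electrostatic force acts, so mechanical energy is conserved: ½mv² = U₁ − U₂ = kQq(1/r₁ − 1/r₂).
U₁ − U₂ = (8.99×10⁹ N·m²/C²)(-8.29×10⁻⁶ C)(-5.70×10⁻⁶ C)(1/0.107 − 1/0.481) = 3.09 J.
v = √(2·3.09/0.0274) = 15.0 m/s.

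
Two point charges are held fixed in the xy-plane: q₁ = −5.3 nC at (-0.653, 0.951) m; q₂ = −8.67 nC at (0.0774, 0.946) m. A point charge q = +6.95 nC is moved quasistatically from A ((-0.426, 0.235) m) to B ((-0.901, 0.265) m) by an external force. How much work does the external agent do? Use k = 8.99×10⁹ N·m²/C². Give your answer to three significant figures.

For quasistatic motion the external work equals the change in potential energy: W_ext = qΔV = q(V_B − V_A).
At A: distances to the source charges are 0.751 m, 0.871 m; V_A = Σ kqᵢ/rᵢ = -153 V.
At B: distances to the source charges are 0.729 m, 1.19 m; V_B = Σ kqᵢ/rᵢ = -131 V.
ΔV = V_B − V_A = 22.2 V.
W_ext = qΔV = (6.95×10⁻⁹ C)(22.2 V) = 1.54×10⁻⁷ J.

1.54×10⁻⁷ J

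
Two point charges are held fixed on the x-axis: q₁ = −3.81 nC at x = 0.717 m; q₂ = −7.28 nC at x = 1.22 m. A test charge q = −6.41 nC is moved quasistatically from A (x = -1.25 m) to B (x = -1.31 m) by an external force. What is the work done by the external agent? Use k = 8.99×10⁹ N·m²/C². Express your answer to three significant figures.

For quasistatic motion the external work equals the change in potential energy: W_ext = qΔV = q(V_B − V_A).
At A: distances to the source charges are 1.97 m, 2.47 m; V_A = Σ kqᵢ/rᵢ = -43.9 V.
At B: distances to the source charges are 2.03 m, 2.53 m; V_B = Σ kqᵢ/rᵢ = -42.8 V.
ΔV = V_B − V_A = 1.14 V.
W_ext = qΔV = (-6.41×10⁻⁹ C)(1.14 V) = -7.33×10⁻⁹ J.

-7.33×10⁻⁹ J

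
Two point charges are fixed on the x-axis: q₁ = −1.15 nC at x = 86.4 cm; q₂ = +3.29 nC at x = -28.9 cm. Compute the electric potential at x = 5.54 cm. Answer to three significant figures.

73.1 V

Electric potential is a scalar, so the contributions from each charge add algebraically: V = Σ kqᵢ/rᵢ.
Distances from the field point to each charge: r₁ = 0.809 m, r₂ = 0.344 m.
V = k[(-1.15×10⁻⁹)/(0.809) + (3.29×10⁻⁹)/(0.344)] = 73.1 V.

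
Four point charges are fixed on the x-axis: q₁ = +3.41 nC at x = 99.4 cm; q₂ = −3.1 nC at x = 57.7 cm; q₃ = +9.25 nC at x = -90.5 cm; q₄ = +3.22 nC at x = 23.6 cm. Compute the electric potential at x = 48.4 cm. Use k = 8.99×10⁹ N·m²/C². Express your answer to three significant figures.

Electric potential is a scalar, so the contributions from each charge add algebraically: V = Σ kqᵢ/rᵢ.
Distances from the field point to each charge: r₁ = 0.510 m, r₂ = 0.0930 m, r₃ = 1.39 m, r₄ = 0.248 m.
V = k[(3.41×10⁻⁹)/(0.510) + (-3.10×10⁻⁹)/(0.0930) + (9.25×10⁻⁹)/(1.39) + (3.22×10⁻⁹)/(0.248)] = -63.0 V.

-63.0 V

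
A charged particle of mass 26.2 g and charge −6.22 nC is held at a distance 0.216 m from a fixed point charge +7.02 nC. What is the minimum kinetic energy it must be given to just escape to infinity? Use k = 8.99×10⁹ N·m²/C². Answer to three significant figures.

To just escape, total mechanical energy must reach zero at infinity: ½mv²_min + U = 0, so ½mv²_min = −U = |kQq|/r.
|U| = |kQq|/r = (8.99×10⁹ N·m²/C²)(7.02×10⁻⁹)(6.22×10⁻⁹)/(0.216) = 1.82×10⁻⁶ J.

1.82×10⁻⁶ J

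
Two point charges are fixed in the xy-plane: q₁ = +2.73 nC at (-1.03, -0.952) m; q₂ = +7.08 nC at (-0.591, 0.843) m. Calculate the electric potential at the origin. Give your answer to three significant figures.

Electric potential is a scalar, so the contributions from each charge add algebraically: V = Σ kqᵢ/rᵢ.
Distances from the field point to each charge: r₁ = 1.40 m, r₂ = 1.03 m.
V = k[(2.73×10⁻⁹)/(1.40) + (7.08×10⁻⁹)/(1.03)] = 79.3 V.

79.3 V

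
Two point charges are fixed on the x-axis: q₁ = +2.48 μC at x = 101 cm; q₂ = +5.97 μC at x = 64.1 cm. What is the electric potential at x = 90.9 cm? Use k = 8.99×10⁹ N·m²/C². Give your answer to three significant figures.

4.21×10⁵ V

Electric potential is a scalar, so the contributions from each charge add algebraically: V = Σ kqᵢ/rᵢ.
Distances from the field point to each charge: r₁ = 0.101 m, r₂ = 0.268 m.
V = k[(2.48×10⁻⁶)/(0.101) + (5.97×10⁻⁶)/(0.268)] = 4.21×10⁵ V.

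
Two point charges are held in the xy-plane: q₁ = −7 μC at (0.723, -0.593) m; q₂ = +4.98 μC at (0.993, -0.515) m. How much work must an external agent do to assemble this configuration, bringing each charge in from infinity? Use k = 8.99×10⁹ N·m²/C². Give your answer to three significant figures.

The assembly work is the sum of pairwise potential energies, U = Σ_{i<j} kqᵢqⱼ/rᵢⱼ.
Pair separations: r₁₂ = 0.281 m.
U = (-1.12) = -1.12 J.

-1.12 J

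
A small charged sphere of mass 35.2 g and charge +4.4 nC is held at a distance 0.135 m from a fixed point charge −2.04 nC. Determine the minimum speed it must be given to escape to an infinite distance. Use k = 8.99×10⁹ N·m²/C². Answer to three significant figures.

5.83×10⁻³ m/s

To just escape, total mechanical energy must reach zero at infinity: ½mv²_min + U = 0, so ½mv²_min = −U = |kQq|/r.
|U| = |kQq|/r = (8.99×10⁹ N·m²/C²)(2.04×10⁻⁹)(4.40×10⁻⁹)/(0.135) = 5.98×10⁻⁷ J.
v_min = √(2|U|/m) = √(2·5.98×10⁻⁷/0.0352) = 5.83×10⁻³ m/s.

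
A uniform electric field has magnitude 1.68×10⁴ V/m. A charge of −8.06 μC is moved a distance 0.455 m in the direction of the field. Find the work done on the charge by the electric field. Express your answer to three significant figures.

The potential change for a displacement 0.455 m in the direction of the field is ΔV = −Ed = -7640 V.
W_field = −qΔV = -0.0616 J.

-0.0616 J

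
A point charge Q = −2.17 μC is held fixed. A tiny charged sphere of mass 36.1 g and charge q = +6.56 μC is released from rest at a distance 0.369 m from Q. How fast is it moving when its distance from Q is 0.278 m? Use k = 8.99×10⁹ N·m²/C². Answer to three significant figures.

2.51 m/s

Only the electrostatic force acts, so mechanical energy is conserved: ½mv² = U₁ − U₂ = kQq(1/r₁ − 1/r₂).
U₁ − U₂ = (8.99×10⁹ N·m²/C²)(-2.17×10⁻⁶ C)(6.56×10⁻⁶ C)(1/0.369 − 1/0.278) = 0.114 J.
v = √(2·0.114/0.0361) = 2.51 m/s.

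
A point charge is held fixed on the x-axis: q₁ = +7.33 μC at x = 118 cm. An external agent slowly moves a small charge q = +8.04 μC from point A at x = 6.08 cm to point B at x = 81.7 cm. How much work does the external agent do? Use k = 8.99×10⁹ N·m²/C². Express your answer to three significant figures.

0.986 J

For quasistatic motion the external work equals the change in potential energy: W_ext = qΔV = q(V_B − V_A).
At A: distance to the source charge is 1.12 m; V_A = kq₁/r = 5.89×10⁴ V.
At B: distance to the source charge is 0.363 m; V_B = kq₁/r = 1.82×10⁵ V.
ΔV = V_B − V_A = 1.23×10⁵ V.
W_ext = qΔV = (8.04×10⁻⁶ C)(1.23×10⁵ V) = 0.986 J.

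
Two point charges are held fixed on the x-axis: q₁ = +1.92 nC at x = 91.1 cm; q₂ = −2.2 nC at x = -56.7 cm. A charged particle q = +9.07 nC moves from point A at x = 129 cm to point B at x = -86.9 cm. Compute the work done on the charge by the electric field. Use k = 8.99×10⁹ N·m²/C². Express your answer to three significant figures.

The work done by the electric force is W_field = −ΔU = −q(V_B − V_A) = q(V_A − V_B).
At A: distances to the source charges are 0.379 m, 1.86 m; V_A = Σ kqᵢ/rᵢ = 34.9 V.
At B: distances to the source charges are 1.78 m, 0.302 m; V_B = Σ kqᵢ/rᵢ = -55.8 V.
ΔV = V_B − V_A = -90.7 V.
W_field = −qΔV = −(9.07×10⁻⁹ C)(-90.7 V) = 8.23×10⁻⁷ J.

8.23×10⁻⁷ J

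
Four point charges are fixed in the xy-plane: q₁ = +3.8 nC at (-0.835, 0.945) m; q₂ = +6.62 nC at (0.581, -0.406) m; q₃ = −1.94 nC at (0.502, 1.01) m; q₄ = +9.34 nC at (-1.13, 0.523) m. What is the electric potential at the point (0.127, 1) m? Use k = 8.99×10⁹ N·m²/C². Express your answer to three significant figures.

Electric potential is a scalar, so the contributions from each charge add algebraically: V = Σ kqᵢ/rᵢ.
Distances from the field point to each charge: r₁ = 0.964 m, r₂ = 1.48 m, r₃ = 0.375 m, r₄ = 1.34 m.
V = k[(3.80×10⁻⁹)/(0.964) + (6.62×10⁻⁹)/(1.48) + (-1.94×10⁻⁹)/(0.375) + (9.34×10⁻⁹)/(1.34)] = 91.7 V.

91.7 V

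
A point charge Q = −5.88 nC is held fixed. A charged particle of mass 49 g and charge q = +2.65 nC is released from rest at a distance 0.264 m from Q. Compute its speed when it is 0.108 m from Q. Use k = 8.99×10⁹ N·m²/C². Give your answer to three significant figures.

Only the electrostatic force acts, so mechanical energy is conserved: ½mv² = U₁ − U₂ = kQq(1/r₁ − 1/r₂).
U₁ − U₂ = (8.99×10⁹ N·m²/C²)(-5.88×10⁻⁹ C)(2.65×10⁻⁹ C)(1/0.264 − 1/0.108) = 7.66×10⁻⁷ J.
v = √(2·7.66×10⁻⁷/0.0490) = 5.59×10⁻³ m/s.

5.59×10⁻³ m/s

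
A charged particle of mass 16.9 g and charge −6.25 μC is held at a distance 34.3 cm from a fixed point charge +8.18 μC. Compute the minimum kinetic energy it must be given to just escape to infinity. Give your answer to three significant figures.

1.34 J

To just escape, total mechanical energy must reach zero at infinity: ½mv²_min + U = 0, so ½mv²_min = −U = |kQq|/r.
|U| = |kQq|/r = (8.99×10⁹ N·m²/C²)(8.18×10⁻⁶)(6.25×10⁻⁶)/(0.343) = 1.34 J.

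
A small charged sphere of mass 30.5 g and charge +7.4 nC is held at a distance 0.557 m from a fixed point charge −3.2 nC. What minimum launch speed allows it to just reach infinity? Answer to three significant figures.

To just escape, total mechanical energy must reach zero at infinity: ½mv²_min + U = 0, so ½mv²_min = −U = |kQq|/r.
|U| = |kQq|/r = (8.99×10⁹ N·m²/C²)(3.20×10⁻⁹)(7.40×10⁻⁹)/(0.557) = 3.82×10⁻⁷ J.
v_min = √(2|U|/m) = √(2·3.82×10⁻⁷/0.0305) = 5.01×10⁻³ m/s.

5.01×10⁻³ m/s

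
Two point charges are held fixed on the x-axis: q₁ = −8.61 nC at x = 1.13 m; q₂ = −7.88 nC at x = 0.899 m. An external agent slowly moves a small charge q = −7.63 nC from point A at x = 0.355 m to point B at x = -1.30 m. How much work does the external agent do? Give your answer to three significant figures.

-1.27×10⁻⁶ J

For quasistatic motion the external work equals the change in potential energy: W_ext = qΔV = q(V_B − V_A).
At A: distances to the source charges are 0.775 m, 0.544 m; V_A = Σ kqᵢ/rᵢ = -230 V.
At B: distances to the source charges are 2.43 m, 2.20 m; V_B = Σ kqᵢ/rᵢ = -64.1 V.
ΔV = V_B − V_A = 166 V.
W_ext = qΔV = (-7.63×10⁻⁹ C)(166 V) = -1.27×10⁻⁶ J.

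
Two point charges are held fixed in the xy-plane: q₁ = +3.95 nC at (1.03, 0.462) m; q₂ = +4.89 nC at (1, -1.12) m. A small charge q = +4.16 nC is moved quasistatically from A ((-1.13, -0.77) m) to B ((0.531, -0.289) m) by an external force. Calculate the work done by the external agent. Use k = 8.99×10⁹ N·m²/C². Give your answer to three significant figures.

For quasistatic motion the external work equals the change in potential energy: W_ext = qΔV = q(V_B − V_A).
At A: distances to the source charges are 2.49 m, 2.16 m; V_A = Σ kqᵢ/rᵢ = 34.6 V.
At B: distances to the source charges are 0.902 m, 0.954 m; V_B = Σ kqᵢ/rᵢ = 85.5 V.
ΔV = V_B − V_A = 50.8 V.
W_ext = qΔV = (4.16×10⁻⁹ C)(50.8 V) = 2.11×10⁻⁷ J.

2.11×10⁻⁷ J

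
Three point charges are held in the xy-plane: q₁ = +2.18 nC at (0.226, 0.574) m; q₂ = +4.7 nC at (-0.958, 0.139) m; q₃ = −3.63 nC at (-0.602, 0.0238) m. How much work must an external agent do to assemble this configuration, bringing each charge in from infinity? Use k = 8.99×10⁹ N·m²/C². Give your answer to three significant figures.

The work to assemble the configuration equals its total potential energy, U = Σ kqᵢqⱼ/rᵢⱼ over all pairs.
Pair separations: r₁₂ = 1.26 m, r₁₃ = 0.994 m, r₂₃ = 0.374 m.
U = (7.30×10⁻⁸) + (-7.16×10⁻⁸) + (-4.10×10⁻⁷) = -4.08×10⁻⁷ J.

-4.08×10⁻⁷ J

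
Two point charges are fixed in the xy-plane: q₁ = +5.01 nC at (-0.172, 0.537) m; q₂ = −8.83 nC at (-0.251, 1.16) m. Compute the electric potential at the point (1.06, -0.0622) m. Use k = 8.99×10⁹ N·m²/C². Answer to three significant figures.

-11.4 V

The total potential is the scalar sum of each charge's contribution, V = Σ kqᵢ/rᵢ.
Distances from the field point to each charge: r₁ = 1.37 m, r₂ = 1.79 m.
V = k[(5.01×10⁻⁹)/(1.37) + (-8.83×10⁻⁹)/(1.79)] = -11.4 V.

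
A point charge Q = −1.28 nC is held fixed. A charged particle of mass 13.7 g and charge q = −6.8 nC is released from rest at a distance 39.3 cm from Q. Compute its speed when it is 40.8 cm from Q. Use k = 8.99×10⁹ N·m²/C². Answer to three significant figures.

Only the electrostatic force acts, so mechanical energy is conserved: ½mv² = U₁ − U₂ = kQq(1/r₁ − 1/r₂).
U₁ − U₂ = (8.99×10⁹ N·m²/C²)(-1.28×10⁻⁹ C)(-6.80×10⁻⁹ C)(1/0.393 − 1/0.408) = 7.32×10⁻⁹ J.
v = √(2·7.32×10⁻⁹/0.0137) = 1.03×10⁻³ m/s.

1.03×10⁻³ m/s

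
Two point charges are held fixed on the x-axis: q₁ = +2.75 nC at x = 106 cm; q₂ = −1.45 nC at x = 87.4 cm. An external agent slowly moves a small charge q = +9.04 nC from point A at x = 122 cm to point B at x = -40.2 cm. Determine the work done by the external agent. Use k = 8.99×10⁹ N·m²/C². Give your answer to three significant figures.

For quasistatic motion the external work equals the change in potential energy: W_ext = qΔV = q(V_B − V_A).
At A: distances to the source charges are 0.160 m, 0.346 m; V_A = Σ kqᵢ/rᵢ = 117 V.
At B: distances to the source charges are 1.46 m, 1.28 m; V_B = Σ kqᵢ/rᵢ = 6.69 V.
ΔV = V_B − V_A = -110 V.
W_ext = qΔV = (9.04×10⁻⁹ C)(-110 V) = -9.96×10⁻⁷ J.

-9.96×10⁻⁷ J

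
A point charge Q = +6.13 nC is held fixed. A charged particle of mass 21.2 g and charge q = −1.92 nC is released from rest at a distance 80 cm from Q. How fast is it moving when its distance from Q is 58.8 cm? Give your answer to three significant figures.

Only the electrostatic force acts, so mechanical energy is conserved: ½mv² = U₁ − U₂ = kQq(1/r₁ − 1/r₂).
U₁ − U₂ = (8.99×10⁹ N·m²/C²)(6.13×10⁻⁹ C)(-1.92×10⁻⁹ C)(1/0.800 − 1/0.588) = 4.77×10⁻⁸ J.
v = √(2·4.77×10⁻⁸/0.0212) = 2.12×10⁻³ m/s.

2.12×10⁻³ m/s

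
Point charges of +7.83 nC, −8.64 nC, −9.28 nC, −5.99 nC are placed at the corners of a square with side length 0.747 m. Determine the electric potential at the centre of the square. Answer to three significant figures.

-274 V

Electric potential is a scalar, so the contributions from each charge add algebraically: V = Σ kqᵢ/rᵢ.
The distance from each corner to the centre is a√2/2 = 0.528 m.
V = k[(7.83×10⁻⁹)/(0.528) + (-8.64×10⁻⁹)/(0.528) + (-9.28×10⁻⁹)/(0.528) + (-5.99×10⁻⁹)/(0.528)] = -274 V.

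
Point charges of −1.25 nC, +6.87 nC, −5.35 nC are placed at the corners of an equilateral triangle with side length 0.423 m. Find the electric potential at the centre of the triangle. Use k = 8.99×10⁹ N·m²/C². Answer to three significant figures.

9.94 V

Electric potential is a scalar, so the contributions from each charge add algebraically: V = Σ kqᵢ/rᵢ.
The distance from each vertex to the centroid is a/√3 = 0.244 m.
V = k[(-1.25×10⁻⁹)/(0.244) + (6.87×10⁻⁹)/(0.244) + (-5.35×10⁻⁹)/(0.244)] = 9.94 V.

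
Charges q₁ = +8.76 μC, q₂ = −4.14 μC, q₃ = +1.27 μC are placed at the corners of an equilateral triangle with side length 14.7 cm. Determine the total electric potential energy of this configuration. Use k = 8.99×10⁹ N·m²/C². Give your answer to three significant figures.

-1.86 J

The assembly work is the sum of pairwise potential energies, U = Σ_{i<j} kqᵢqⱼ/rᵢⱼ.
All three pair separations equal the side length, 0.147 m.
U = (-2.22) + (0.680) + (-0.322) = -1.86 J.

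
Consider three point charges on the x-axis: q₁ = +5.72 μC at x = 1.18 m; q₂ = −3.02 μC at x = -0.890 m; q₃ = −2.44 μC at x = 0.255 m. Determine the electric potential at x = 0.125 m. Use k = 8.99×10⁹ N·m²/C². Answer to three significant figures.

-1.47×10⁵ V

The total potential is the scalar sum of each charge's contribution, V = Σ kqᵢ/rᵢ.
Distances from the field point to each charge: r₁ = 1.05 m, r₂ = 1.02 m, r₃ = 0.130 m.
V = k[(5.72×10⁻⁶)/(1.05) + (-3.02×10⁻⁶)/(1.02) + (-2.44×10⁻⁶)/(0.130)] = -1.47×10⁵ V.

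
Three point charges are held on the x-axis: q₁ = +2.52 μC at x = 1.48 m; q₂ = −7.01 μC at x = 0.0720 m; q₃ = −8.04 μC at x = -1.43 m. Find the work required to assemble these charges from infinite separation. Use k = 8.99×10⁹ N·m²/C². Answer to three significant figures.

0.162 J

The work to assemble the configuration equals its total potential energy, U = Σ kqᵢqⱼ/rᵢⱼ over all pairs.
Pair separations: r₁₂ = 1.41 m, r₁₃ = 2.91 m, r₂₃ = 1.50 m.
U = (-0.113) + (-0.0626) + (0.337) = 0.162 J.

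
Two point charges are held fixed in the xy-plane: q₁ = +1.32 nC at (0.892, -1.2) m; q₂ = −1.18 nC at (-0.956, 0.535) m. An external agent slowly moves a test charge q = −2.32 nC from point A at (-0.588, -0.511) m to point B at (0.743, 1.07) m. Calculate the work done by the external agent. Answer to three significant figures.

For quasistatic motion the external work equals the change in potential energy: W_ext = qΔV = q(V_B − V_A).
At A: distances to the source charges are 1.63 m, 1.11 m; V_A = Σ kqᵢ/rᵢ = -2.30 V.
At B: distances to the source charges are 2.27 m, 1.78 m; V_B = Σ kqᵢ/rᵢ = -0.739 V.
ΔV = V_B − V_A = 1.56 V.
W_ext = qΔV = (-2.32×10⁻⁹ C)(1.56 V) = -3.62×10⁻⁹ J.

-3.62×10⁻⁹ J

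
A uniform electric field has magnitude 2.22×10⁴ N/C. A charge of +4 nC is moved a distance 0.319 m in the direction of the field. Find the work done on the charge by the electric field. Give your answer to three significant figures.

2.83×10⁻⁵ J

The potential change for a displacement 0.319 m in the direction of the field is ΔV = −Ed = -7080 V.
W_field = −qΔV = 2.83×10⁻⁵ J.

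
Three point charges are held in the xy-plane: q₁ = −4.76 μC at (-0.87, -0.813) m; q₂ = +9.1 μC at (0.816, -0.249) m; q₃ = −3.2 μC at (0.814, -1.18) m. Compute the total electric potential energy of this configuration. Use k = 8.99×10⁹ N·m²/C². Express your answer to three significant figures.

The assembly work is the sum of pairwise potential energies, U = Σ_{i<j} kqᵢqⱼ/rᵢⱼ.
Pair separations: r₁₂ = 1.78 m, r₁₃ = 1.72 m, r₂₃ = 0.931 m.
U = (-0.219) + (0.0795) + (-0.281) = -0.421 J.

-0.421 J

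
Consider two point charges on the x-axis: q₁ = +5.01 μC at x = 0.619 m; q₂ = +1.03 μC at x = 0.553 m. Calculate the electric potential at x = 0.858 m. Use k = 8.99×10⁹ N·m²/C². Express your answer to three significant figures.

2.19×10⁵ V

Electric potential is a scalar, so the contributions from each charge add algebraically: V = Σ kqᵢ/rᵢ.
Distances from the field point to each charge: r₁ = 0.239 m, r₂ = 0.305 m.
V = k[(5.01×10⁻⁶)/(0.239) + (1.03×10⁻⁶)/(0.305)] = 2.19×10⁵ V.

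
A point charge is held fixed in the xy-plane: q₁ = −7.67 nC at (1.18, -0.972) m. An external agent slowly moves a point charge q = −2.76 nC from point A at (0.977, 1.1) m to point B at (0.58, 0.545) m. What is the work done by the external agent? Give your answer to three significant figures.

For quasistatic motion the external work equals the change in potential energy: W_ext = qΔV = q(V_B − V_A).
At A: distance to the source charge is 2.08 m; V_A = kq₁/r = -33.1 V.
At B: distance to the source charge is 1.63 m; V_B = kq₁/r = -42.3 V.
ΔV = V_B − V_A = -9.15 V.
W_ext = qΔV = (-2.76×10⁻⁹ C)(-9.15 V) = 2.52×10⁻⁸ J.

2.52×10⁻⁸ J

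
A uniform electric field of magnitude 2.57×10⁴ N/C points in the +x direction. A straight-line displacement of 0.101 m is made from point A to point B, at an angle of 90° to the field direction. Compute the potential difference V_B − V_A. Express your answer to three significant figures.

0 V

Only the component of displacement along E changes the potential: ΔV = −E·d·cosθ.
ΔV = −(2.57×10⁴ V/m)(0.101 m)cos90° = 0 V.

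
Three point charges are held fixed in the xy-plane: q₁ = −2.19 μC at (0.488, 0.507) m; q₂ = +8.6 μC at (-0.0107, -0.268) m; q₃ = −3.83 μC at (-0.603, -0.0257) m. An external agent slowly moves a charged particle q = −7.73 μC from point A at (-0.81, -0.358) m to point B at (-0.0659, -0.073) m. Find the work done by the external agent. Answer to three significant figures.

-2.30 J

For quasistatic motion the external work equals the change in potential energy: W_ext = qΔV = q(V_B − V_A).
At A: distances to the source charges are 1.56 m, 0.804 m, 0.392 m; V_A = Σ kqᵢ/rᵢ = -4450 V.
At B: distances to the source charges are 0.802 m, 0.203 m, 0.539 m; V_B = Σ kqᵢ/rᵢ = 2.93×10⁵ V.
ΔV = V_B − V_A = 2.98×10⁵ V.
W_ext = qΔV = (-7.73×10⁻⁶ C)(2.98×10⁵ V) = -2.30 J.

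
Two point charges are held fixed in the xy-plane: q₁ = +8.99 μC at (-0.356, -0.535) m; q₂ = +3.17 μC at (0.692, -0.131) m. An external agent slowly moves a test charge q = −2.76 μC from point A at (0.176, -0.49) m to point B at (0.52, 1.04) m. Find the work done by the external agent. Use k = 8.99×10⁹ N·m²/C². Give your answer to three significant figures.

For quasistatic motion the external work equals the change in potential energy: W_ext = qΔV = q(V_B − V_A).
At A: distances to the source charges are 0.534 m, 0.629 m; V_A = Σ kqᵢ/rᵢ = 1.97×10⁵ V.
At B: distances to the source charges are 1.80 m, 1.18 m; V_B = Σ kqᵢ/rᵢ = 6.89×10⁴ V.
ΔV = V_B − V_A = -1.28×10⁵ V.
W_ext = qΔV = (-2.76×10⁻⁶ C)(-1.28×10⁵ V) = 0.353 J.

0.353 J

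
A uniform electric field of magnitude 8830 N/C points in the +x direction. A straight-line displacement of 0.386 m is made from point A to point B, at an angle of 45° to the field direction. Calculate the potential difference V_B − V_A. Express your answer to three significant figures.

Only the component of displacement along E changes the potential: ΔV = −E·d·cosθ.
ΔV = −(8830 V/m)(0.386 m)cos45° = -2410 V.

-2410 V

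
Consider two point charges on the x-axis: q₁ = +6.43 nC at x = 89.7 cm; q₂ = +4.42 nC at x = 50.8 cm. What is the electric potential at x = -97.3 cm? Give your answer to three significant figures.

Electric potential is a scalar, so the contributions from each charge add algebraically: V = Σ kqᵢ/rᵢ.
Distances from the field point to each charge: r₁ = 1.87 m, r₂ = 1.48 m.
V = k[(6.43×10⁻⁹)/(1.87) + (4.42×10⁻⁹)/(1.48)] = 57.7 V.

57.7 V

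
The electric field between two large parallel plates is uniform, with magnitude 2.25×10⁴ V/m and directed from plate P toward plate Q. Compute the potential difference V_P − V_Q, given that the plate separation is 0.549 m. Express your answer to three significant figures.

1.24×10⁴ V

In a uniform field, potential decreases in the direction of E: ΔV = −E·d for a displacement d parallel to E.
Going from Q to P is a displacement of 0.549 m opposite to the field, so V_P − V_Q = +Ed = 1.24×10⁴ V.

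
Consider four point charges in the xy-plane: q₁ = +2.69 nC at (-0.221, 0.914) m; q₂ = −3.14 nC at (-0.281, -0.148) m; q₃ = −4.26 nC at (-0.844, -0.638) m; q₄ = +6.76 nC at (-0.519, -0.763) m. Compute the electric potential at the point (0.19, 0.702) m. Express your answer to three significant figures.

38.0 V

The total potential is the scalar sum of each charge's contribution, V = Σ kqᵢ/rᵢ.
Distances from the field point to each charge: r₁ = 0.462 m, r₂ = 0.972 m, r₃ = 1.69 m, r₄ = 1.63 m.
V = k[(2.69×10⁻⁹)/(0.462) + (-3.14×10⁻⁹)/(0.972) + (-4.26×10⁻⁹)/(1.69) + (6.76×10⁻⁹)/(1.63)] = 38.0 V.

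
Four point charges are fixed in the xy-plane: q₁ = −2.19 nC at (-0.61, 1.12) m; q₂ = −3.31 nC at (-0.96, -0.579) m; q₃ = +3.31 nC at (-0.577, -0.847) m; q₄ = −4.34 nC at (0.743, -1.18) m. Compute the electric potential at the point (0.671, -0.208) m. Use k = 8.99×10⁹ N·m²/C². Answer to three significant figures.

-47.3 V

Electric potential is a scalar, so the contributions from each charge add algebraically: V = Σ kqᵢ/rᵢ.
Distances from the field point to each charge: r₁ = 1.85 m, r₂ = 1.67 m, r₃ = 1.40 m, r₄ = 0.975 m.
V = k[(-2.19×10⁻⁹)/(1.85) + (-3.31×10⁻⁹)/(1.67) + (3.31×10⁻⁹)/(1.40) + (-4.34×10⁻⁹)/(0.975)] = -47.3 V.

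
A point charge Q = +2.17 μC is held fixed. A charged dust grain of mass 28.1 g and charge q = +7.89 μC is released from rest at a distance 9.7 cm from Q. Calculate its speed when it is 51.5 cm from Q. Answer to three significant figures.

9.57 m/s

Only the electrostatic force acts, so mechanical energy is conserved: ½mv² = U₁ − U₂ = kQq(1/r₁ − 1/r₂).
U₁ − U₂ = (8.99×10⁹ N·m²/C²)(2.17×10⁻⁶ C)(7.89×10⁻⁶ C)(1/0.0970 − 1/0.515) = 1.29 J.
v = √(2·1.29/0.0281) = 9.57 m/s.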